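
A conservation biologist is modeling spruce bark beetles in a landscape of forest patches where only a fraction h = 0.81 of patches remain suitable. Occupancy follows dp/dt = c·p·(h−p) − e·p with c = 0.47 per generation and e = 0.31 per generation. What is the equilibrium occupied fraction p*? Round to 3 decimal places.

Setting dp/dt = 0 and dividing by p* gives c·(h−p*) = e.
So p* = h − e/c = 0.81 − 0.31/0.47 = 0.81 − 0.6596 = 0.1504.

0.150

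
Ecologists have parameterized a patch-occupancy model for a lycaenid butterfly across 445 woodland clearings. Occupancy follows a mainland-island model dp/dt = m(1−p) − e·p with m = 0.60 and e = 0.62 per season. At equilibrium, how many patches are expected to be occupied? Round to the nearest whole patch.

p* = m/(m+e) = 0.60/1.2200 = 0.4918.
Expected occupied patches = N × p* = 445 × 0.4918 = 218.85 ≈ 219.

219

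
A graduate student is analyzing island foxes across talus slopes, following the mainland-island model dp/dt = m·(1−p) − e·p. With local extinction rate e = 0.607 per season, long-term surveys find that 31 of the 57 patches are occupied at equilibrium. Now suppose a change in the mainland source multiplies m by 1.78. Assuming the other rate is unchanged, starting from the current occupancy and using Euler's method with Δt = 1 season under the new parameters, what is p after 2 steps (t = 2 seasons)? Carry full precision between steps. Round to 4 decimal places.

0.5708

Observed p* = 31/57 = 0.54386.
Balance m(1−p*) = e·p* gives m = e·p*/(1−p*) = 0.607×0.54386/0.45614 = 0.72373.
Starting from p₀ = 0.54386; update p ← p + (dp/dt)·Δt with the new parameters.
p: 0.54386 → 0.80136  (Δp = +0.25750)
p: 0.80136 → 0.57083  (Δp = -0.23052)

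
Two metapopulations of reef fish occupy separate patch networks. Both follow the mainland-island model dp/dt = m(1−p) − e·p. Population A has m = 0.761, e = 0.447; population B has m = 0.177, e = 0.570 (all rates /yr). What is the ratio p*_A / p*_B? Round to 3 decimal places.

A: p*_A = m/(m+e) = 0.761/1.2080 = 0.6300.
B: p*_B = 0.177/0.7470 = 0.2369.
p*_A / p*_B = 0.6300/0.2369 = 2.6587.

2.659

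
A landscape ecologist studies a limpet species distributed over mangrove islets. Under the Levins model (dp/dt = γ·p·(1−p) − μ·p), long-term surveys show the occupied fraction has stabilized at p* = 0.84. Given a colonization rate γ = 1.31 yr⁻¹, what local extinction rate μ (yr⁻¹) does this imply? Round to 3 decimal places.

0.210

At equilibrium γ(1−p*) = μ.
μ = 1.31 × (1 − 0.84) = 1.31 × 0.1600 = 0.2096.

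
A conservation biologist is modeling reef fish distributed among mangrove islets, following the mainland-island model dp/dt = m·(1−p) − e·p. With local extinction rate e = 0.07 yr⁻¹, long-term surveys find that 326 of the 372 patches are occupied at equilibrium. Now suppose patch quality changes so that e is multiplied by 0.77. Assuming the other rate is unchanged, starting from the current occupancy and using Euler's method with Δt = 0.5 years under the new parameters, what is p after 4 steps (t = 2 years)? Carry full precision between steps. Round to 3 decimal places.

Observed p* = 326/372 = 0.87634.
Balance m(1−p*) = e·p* gives m = e·p*/(1−p*) = 0.07×0.87634/0.12366 = 0.49609.
Starting from p₀ = 0.87634; update p ← p + (dp/dt)·Δt with the new parameters.
step 1: Δp = +0.00705, p = 0.88340
step 2: Δp = +0.00511, p = 0.88851
step 3: Δp = +0.00371, p = 0.89222
step 4: Δp = +0.00269, p = 0.89491

0.895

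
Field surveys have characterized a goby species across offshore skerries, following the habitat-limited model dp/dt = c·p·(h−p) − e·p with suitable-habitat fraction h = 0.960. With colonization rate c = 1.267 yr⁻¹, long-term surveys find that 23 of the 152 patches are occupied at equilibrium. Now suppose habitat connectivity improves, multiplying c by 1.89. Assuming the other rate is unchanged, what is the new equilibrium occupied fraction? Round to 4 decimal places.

Observed p* = 23/152 = 0.15132.
Balance c(h−p*) = e gives e = 1.267×(0.96 − 0.15132) = 1.02460.
New p* = 0.96 − e/c = 0.96 − 1.02460/2.39463 = 0.53213.

0.5321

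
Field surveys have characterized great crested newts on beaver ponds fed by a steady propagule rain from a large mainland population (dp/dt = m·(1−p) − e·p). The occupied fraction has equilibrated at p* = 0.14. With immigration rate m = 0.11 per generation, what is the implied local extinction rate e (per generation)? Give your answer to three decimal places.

At equilibrium m(1−p*) = e·p*, so e = m(1−p*)/p*.
e = 0.11 × 0.8600 / 0.14 = 0.6757.

0.676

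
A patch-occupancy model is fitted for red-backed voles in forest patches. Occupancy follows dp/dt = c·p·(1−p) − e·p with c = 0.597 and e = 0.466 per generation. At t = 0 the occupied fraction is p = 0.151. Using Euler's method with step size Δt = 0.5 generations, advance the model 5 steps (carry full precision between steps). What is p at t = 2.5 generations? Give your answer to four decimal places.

Update rule: p ← p + [c·p·(1−p) − e·p]·Δt with Δt = 0.5.
step 1: Δp = +0.00308, p = 0.15408
step 2: Δp = +0.00301, p = 0.15709
step 3: Δp = +0.00292, p = 0.16001
step 4: Δp = +0.00284, p = 0.16285
step 5: Δp = +0.00275, p = 0.16560

0.1656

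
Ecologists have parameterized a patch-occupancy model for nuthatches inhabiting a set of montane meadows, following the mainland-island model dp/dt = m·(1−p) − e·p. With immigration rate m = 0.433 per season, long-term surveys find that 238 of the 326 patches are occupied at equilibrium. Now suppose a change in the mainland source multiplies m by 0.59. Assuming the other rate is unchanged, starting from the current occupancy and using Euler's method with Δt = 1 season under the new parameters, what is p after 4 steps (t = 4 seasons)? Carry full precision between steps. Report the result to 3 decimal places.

Observed p* = 238/326 = 0.73006.
Balance m(1−p*) = e·p* gives e = m(1−p*)/p* = 0.433×0.26994/0.73006 = 0.16010.
Starting from p₀ = 0.73006; update p ← p + (dp/dt)·Δt with the new parameters.
  1  |  dp/dt·Δt = -0.047922  |  p_1 = 0.682139
  2  |  dp/dt·Δt = -0.028007  |  p_2 = 0.654132
  3  |  dp/dt·Δt = -0.016368  |  p_3 = 0.637764
  4  |  dp/dt·Δt = -0.009566  |  p_4 = 0.628198

0.628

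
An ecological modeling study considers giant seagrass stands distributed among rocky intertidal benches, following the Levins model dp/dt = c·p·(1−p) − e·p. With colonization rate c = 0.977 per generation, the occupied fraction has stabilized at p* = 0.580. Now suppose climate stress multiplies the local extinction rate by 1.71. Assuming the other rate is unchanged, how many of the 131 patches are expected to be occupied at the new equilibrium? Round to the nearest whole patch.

Balance c(1−p*) = e gives e = 0.977×(1 − 0.58000) = 0.41034.
New p* = 1 − e/c = 1 − 0.70168/0.97700 = 0.28180.
Expected occupied = 131 × 0.28180 = 36.92 ≈ 37.

37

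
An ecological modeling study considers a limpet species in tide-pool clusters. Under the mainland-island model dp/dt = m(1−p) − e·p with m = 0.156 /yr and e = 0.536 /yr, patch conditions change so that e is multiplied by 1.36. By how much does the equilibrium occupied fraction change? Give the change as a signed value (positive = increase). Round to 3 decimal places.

Before: p* = 0.156/(0.156+0.536) = 0.2254.
After: m = 0.156, e = 0.72896; p* = 0.156/0.8850 = 0.1763.
Δp* = 0.1763 − 0.2254 = -0.0492.

-0.049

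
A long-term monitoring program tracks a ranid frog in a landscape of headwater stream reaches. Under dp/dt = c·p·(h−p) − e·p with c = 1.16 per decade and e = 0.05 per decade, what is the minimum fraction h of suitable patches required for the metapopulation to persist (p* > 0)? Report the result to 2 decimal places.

p* = h − e/c is positive only when h > e/c.
h_min = e/c = 0.05/1.16 = 0.0431.

0.04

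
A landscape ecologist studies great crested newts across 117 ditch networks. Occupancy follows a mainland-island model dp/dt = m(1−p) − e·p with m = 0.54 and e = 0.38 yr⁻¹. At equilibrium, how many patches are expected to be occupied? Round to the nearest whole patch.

p* = m/(m+e) = 0.54/0.9200 = 0.5870.
Expected occupied patches = N × p* = 117 × 0.5870 = 68.67 ≈ 69.

69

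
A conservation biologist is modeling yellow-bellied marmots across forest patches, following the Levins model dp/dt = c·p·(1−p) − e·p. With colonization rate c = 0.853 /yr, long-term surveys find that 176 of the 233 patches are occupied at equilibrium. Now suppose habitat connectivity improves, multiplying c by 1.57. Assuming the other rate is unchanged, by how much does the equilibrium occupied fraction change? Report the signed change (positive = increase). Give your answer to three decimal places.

0.089

Observed p* = 176/233 = 0.75536.
Balance c(1−p*) = e gives e = 0.853×(1 − 0.75536) = 0.20868.
New p* = 1 − e/c = 1 − 0.20868/1.33921 = 0.84418.
Δp* = 0.84418 − 0.75536 = +0.08882.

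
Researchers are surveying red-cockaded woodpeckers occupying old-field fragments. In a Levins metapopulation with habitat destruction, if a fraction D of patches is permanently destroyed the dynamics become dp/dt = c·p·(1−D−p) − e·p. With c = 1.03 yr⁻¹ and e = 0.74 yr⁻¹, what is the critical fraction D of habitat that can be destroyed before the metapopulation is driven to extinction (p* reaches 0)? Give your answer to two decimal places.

0.28

The nontrivial equilibrium is p* = (1−D) − e/c; extinction occurs when this hits zero.
So D_crit = 1 − e/c = 1 − 0.74/1.03 = 1 − 0.7184 = 0.2816.
Note this equals the original equilibrium occupancy — the Levins extinction-debt result.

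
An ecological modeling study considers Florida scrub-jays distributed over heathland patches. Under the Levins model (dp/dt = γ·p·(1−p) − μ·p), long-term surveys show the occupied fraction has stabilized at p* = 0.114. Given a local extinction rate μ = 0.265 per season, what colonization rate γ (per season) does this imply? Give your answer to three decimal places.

0.299

At equilibrium γ(1−p*) = μ, so γ = μ/(1−p*).
γ = 0.265/(1 − 0.114) = 0.265/0.8860 = 0.2991.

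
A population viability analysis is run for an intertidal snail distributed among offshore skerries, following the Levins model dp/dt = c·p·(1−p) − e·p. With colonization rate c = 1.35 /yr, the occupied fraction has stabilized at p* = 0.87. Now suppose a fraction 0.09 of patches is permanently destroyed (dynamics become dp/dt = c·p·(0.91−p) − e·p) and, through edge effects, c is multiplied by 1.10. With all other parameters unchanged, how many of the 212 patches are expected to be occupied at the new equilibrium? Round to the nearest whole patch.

168

Balance c(1−p*) = e gives e = 1.35×(1 − 0.87000) = 0.17550.
New p* = 0.91 − e/c = 0.91 − 0.17550/1.48500 = 0.79182.
Expected occupied = 212 × 0.79182 = 167.87 ≈ 168.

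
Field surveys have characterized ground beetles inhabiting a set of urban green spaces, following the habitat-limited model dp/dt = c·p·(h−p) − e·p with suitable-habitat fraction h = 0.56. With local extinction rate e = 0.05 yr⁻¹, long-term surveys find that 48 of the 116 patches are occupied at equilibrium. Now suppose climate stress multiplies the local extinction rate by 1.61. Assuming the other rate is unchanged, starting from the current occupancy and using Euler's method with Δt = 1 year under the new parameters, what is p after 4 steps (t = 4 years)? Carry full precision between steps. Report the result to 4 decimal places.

Observed p* = 48/116 = 0.41379.
Balance c(h−p*) = e gives c = e/(0.56 − 0.41379) = 0.05/0.14621 = 0.34198.
Starting from p₀ = 0.41379; update p ← p + (dp/dt)·Δt with the new parameters.
p: 0.41379 → 0.40117  (Δp = -0.01262)
p: 0.40117 → 0.39067  (Δp = -0.01050)
p: 0.39067 → 0.38184  (Δp = -0.00883)
p: 0.38184 → 0.37437  (Δp = -0.00747)

0.3744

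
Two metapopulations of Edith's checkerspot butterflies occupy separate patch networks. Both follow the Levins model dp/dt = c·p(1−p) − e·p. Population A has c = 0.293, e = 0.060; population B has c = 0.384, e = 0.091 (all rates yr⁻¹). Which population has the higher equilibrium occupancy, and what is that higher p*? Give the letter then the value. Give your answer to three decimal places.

A: p*_A = 1 − 0.060/0.293 = 0.7952.
B: p*_B = 1 − 0.091/0.384 = 0.7630.
A is higher at 0.7952.

A, 0.795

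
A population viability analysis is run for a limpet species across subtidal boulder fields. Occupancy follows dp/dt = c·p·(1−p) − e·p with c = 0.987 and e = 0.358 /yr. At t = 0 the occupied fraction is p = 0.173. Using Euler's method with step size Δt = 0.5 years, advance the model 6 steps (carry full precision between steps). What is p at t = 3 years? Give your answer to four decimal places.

Update rule: p ← p + [c·p·(1−p) − e·p]·Δt with Δt = 0.5.
  1  |  dp/dt·Δt = +0.039639  |  p_1 = 0.212639
  2  |  dp/dt·Δt = +0.044561  |  p_2 = 0.257200
  3  |  dp/dt·Δt = +0.048243  |  p_3 = 0.305443
  4  |  dp/dt·Δt = +0.050021  |  p_4 = 0.355464
  5  |  dp/dt·Δt = +0.049437  |  p_5 = 0.404901
  6  |  dp/dt·Δt = +0.046435  |  p_6 = 0.451336

0.4513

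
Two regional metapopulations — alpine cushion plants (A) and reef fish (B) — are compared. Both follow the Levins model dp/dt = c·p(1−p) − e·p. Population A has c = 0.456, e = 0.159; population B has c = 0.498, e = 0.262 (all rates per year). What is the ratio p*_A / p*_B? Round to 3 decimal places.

1.374

A: p*_A = 1 − 0.159/0.456 = 0.6513.
B: p*_B = 1 − 0.262/0.498 = 0.4739.
p*_A / p*_B = 0.6513/0.4739 = 1.3744.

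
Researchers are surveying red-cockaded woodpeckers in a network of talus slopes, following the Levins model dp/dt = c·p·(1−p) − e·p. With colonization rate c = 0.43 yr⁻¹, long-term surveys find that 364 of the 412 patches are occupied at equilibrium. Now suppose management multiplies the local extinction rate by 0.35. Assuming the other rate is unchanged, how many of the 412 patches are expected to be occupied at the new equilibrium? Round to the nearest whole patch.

Observed p* = 364/412 = 0.88350.
Balance c(1−p*) = e gives e = 0.43×(1 − 0.88350) = 0.05010.
New p* = 1 − e/c = 1 − 0.01753/0.43000 = 0.95923.
Expected occupied = 412 × 0.95923 = 395.20 ≈ 395.

395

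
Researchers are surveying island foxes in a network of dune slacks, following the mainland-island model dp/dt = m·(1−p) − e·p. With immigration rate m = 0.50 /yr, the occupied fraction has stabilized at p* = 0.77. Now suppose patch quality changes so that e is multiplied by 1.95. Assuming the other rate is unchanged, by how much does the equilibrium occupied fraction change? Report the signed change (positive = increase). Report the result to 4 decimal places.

-0.1381

Balance m(1−p*) = e·p* gives e = m(1−p*)/p* = 0.50×0.23000/0.77000 = 0.14935.
New p* = m/(m+e) = 0.50000/(0.50000+0.29123) = 0.63193.
Δp* = 0.63193 − 0.77000 = -0.13807.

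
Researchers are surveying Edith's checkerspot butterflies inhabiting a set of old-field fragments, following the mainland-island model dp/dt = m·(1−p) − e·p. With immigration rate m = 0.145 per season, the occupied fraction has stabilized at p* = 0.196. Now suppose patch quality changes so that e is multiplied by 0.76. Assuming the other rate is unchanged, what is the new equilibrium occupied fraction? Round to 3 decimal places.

0.243

Balance m(1−p*) = e·p* gives e = m(1−p*)/p* = 0.145×0.80400/0.19600 = 0.59480.
New p* = m/(m+e) = 0.14500/(0.14500+0.45205) = 0.24286.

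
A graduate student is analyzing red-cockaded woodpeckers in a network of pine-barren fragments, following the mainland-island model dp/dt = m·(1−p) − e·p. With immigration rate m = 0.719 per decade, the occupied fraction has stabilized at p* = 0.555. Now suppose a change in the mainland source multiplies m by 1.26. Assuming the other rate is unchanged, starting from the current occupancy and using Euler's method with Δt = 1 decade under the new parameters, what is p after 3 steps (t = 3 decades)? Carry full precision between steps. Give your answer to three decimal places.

Balance m(1−p*) = e·p* gives e = m(1−p*)/p* = 0.719×0.44500/0.55500 = 0.57650.
Starting from p₀ = 0.55500; update p ← p + (dp/dt)·Δt with the new parameters.
p: 0.55500 → 0.63819  (Δp = +0.08319)
p: 0.63819 → 0.59806  (Δp = -0.04013)
p: 0.59806 → 0.61742  (Δp = +0.01936)

0.617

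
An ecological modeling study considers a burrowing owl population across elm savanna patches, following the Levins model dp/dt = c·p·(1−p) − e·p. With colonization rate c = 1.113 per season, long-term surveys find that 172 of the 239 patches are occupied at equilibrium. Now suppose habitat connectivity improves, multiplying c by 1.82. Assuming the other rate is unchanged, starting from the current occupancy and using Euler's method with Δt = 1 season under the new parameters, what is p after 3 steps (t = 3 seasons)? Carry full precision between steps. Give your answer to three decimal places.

0.876

Observed p* = 172/239 = 0.71967.
Balance c(1−p*) = e gives e = 1.113×(1 − 0.71967) = 0.31201.
Starting from p₀ = 0.71967; update p ← p + (dp/dt)·Δt with the new parameters.
t = 1: p = 0.71967 + (+0.18413) = 0.90379
t = 2: p = 0.90379 + (-0.10586) = 0.79793
t = 3: p = 0.79793 + (+0.07764) = 0.87558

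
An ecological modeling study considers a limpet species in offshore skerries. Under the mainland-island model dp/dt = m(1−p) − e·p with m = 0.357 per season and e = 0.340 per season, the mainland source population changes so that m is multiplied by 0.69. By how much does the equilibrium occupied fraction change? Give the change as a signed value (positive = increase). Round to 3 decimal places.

-0.092

Before: p* = 0.357/(0.357+0.340) = 0.5122.
After: m = 0.24633, e = 0.34; p* = 0.24633/0.5863 = 0.4201.
Δp* = 0.4201 − 0.5122 = -0.0921.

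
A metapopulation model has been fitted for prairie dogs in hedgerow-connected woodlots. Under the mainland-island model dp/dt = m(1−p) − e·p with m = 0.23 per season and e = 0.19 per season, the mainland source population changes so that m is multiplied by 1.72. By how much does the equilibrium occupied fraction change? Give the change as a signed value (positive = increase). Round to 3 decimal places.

Before: p* = 0.23/(0.23+0.19) = 0.5476.
After: m = 0.3956, e = 0.19; p* = 0.3956/0.5856 = 0.6755.
Δp* = 0.6755 − 0.5476 = +0.1279.

0.128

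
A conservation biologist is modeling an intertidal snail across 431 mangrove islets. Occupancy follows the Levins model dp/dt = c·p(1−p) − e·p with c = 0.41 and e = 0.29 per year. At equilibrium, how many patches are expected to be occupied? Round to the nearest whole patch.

p* = 1 − e/c = 1 − 0.29/0.41 = 0.2927.
Expected occupied patches = N × p* = 431 × 0.2927 = 126.15 ≈ 126.

126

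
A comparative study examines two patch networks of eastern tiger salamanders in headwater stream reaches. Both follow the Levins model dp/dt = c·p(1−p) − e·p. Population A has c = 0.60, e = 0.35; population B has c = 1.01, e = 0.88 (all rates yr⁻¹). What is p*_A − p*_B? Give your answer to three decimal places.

0.288

A: p*_A = 1 − 0.35/0.60 = 0.4167.
B: p*_B = 1 − 0.88/1.01 = 0.1287.
p*_A − p*_B = 0.4167 − 0.1287 = 0.2880.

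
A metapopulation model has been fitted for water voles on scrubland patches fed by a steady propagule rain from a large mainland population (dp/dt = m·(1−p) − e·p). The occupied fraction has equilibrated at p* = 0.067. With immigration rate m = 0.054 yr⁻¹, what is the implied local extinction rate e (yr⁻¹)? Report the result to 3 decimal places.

0.752

At equilibrium m(1−p*) = e·p*, so e = m(1−p*)/p*.
e = 0.054 × 0.9330 / 0.067 = 0.7520.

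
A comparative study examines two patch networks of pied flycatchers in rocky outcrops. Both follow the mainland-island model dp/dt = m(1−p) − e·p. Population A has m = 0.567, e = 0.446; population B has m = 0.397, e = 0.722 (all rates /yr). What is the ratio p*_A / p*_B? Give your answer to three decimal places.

A: p*_A = m/(m+e) = 0.567/1.0130 = 0.5597.
B: p*_B = 0.397/1.1190 = 0.3548.
p*_A / p*_B = 0.5597/0.3548 = 1.5777.

1.578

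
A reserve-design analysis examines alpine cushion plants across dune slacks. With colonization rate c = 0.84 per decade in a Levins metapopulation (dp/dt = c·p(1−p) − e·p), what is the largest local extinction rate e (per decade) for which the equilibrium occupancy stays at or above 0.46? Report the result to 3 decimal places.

0.454

1 − e/c ≥ 0.46 ⇒ e ≤ c(1 − 0.46) = 0.84 × 0.5400.
e_max = 0.4536.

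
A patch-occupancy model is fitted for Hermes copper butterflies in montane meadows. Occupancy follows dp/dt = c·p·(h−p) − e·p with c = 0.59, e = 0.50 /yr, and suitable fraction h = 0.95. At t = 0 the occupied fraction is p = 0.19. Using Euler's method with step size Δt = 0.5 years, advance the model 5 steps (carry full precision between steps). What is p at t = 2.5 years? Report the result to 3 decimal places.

0.169

Update rule: p ← p + [c·p·(h−p) − e·p]·Δt with Δt = 0.5.
step 1: Δp = -0.00490, p = 0.18510
step 2: Δp = -0.00451, p = 0.18059
step 3: Δp = -0.00416, p = 0.17643
step 4: Δp = -0.00385, p = 0.17259
step 5: Δp = -0.00357, p = 0.16902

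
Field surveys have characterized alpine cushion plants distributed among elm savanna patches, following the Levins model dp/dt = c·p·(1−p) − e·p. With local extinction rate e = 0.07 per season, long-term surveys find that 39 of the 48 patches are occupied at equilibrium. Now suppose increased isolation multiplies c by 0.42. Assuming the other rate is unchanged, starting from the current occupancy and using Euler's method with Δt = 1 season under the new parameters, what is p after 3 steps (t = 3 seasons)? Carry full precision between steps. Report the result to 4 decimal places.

0.7285

Observed p* = 39/48 = 0.81250.
Balance c(1−p*) = e gives c = e/(1 − 0.81250) = 0.07/0.18750 = 0.37333.
Starting from p₀ = 0.81250; update p ← p + (dp/dt)·Δt with the new parameters.
step 1: Δp = -0.03299, p = 0.77951
step 2: Δp = -0.02762, p = 0.75190
step 3: Δp = -0.02338, p = 0.72851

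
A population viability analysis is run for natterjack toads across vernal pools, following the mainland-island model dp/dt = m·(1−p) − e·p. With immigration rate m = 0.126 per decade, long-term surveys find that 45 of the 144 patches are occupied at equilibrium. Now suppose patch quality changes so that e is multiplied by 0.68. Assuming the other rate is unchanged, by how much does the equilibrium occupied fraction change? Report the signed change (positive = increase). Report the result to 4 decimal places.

Observed p* = 45/144 = 0.31250.
Balance m(1−p*) = e·p* gives e = m(1−p*)/p* = 0.126×0.68750/0.31250 = 0.27720.
New p* = m/(m+e) = 0.12600/(0.12600+0.18850) = 0.40064.
Δp* = 0.40064 − 0.31250 = +0.08814.

0.0881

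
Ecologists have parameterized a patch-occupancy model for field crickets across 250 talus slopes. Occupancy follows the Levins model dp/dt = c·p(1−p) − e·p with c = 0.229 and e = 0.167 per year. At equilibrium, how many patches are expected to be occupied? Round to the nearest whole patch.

p* = 1 − e/c = 1 − 0.167/0.229 = 0.2707.
Expected occupied patches = N × p* = 250 × 0.2707 = 67.69 ≈ 68.

68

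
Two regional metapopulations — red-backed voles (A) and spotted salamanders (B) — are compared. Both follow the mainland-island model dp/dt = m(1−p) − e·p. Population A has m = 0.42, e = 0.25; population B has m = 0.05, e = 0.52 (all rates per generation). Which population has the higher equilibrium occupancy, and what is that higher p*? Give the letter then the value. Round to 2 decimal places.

A, 0.63

A: p*_A = m/(m+e) = 0.42/0.6700 = 0.6269.
B: p*_B = 0.05/0.5700 = 0.0877.
A is higher at 0.6269.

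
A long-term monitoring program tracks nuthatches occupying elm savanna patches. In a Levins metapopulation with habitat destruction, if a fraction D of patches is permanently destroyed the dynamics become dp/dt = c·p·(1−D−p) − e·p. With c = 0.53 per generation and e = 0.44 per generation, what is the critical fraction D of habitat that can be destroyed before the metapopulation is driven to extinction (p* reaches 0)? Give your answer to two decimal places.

The nontrivial equilibrium is p* = (1−D) − e/c; extinction occurs when this hits zero.
So D_crit = 1 − e/c = 1 − 0.44/0.53 = 1 − 0.8302 = 0.1698.
This equals the undisturbed p*, a classic result of Lande's extension.

0.17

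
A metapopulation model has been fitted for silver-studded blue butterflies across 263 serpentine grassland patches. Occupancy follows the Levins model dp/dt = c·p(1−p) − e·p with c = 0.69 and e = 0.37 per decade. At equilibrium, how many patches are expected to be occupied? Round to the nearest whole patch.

122

p* = 1 − e/c = 1 − 0.37/0.69 = 0.4638.
Expected occupied patches = N × p* = 263 × 0.4638 = 121.97 ≈ 122.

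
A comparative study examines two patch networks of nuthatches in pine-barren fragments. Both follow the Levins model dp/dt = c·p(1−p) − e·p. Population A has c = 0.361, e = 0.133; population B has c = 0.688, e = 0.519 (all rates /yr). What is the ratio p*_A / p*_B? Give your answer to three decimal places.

A: p*_A = 1 − 0.133/0.361 = 0.6316.
B: p*_B = 1 − 0.519/0.688 = 0.2456.
p*_A / p*_B = 0.6316/0.2456 = 2.5712.

2.571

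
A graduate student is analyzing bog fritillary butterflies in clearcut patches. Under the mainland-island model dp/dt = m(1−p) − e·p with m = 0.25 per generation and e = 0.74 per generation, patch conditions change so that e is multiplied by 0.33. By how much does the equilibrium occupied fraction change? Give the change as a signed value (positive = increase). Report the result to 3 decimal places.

0.253

Before: p* = 0.25/(0.25+0.74) = 0.2525.
After: m = 0.25, e = 0.2442; p* = 0.25/0.4942 = 0.5059.
Δp* = 0.5059 − 0.2525 = +0.2533.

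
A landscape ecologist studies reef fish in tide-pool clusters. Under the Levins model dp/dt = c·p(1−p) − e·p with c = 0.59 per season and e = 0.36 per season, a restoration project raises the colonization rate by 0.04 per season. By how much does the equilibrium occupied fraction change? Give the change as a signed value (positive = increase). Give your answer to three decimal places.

Before: p* = 1 − 0.36/0.59 = 0.3898.
After the change, c = 0.63, e = 0.36, so p* = 1 − 0.36/0.63 = 0.4286.
Δp* = 0.4286 − 0.3898 = +0.0387.

0.039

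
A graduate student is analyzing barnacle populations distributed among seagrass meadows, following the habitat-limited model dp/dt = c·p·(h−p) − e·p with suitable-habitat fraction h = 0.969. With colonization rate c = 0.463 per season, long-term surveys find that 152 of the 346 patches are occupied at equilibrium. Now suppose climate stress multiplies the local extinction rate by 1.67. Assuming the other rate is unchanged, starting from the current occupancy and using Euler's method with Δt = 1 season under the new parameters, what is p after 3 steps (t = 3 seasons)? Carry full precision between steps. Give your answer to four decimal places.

Observed p* = 152/346 = 0.43931.
Balance c(h−p*) = e gives e = 0.463×(0.969 − 0.43931) = 0.24525.
Starting from p₀ = 0.43931; update p ← p + (dp/dt)·Δt with the new parameters.
step 1: Δp = -0.07219, p = 0.36712
step 2: Δp = -0.04805, p = 0.31907
step 3: Δp = -0.03467, p = 0.28440

0.2844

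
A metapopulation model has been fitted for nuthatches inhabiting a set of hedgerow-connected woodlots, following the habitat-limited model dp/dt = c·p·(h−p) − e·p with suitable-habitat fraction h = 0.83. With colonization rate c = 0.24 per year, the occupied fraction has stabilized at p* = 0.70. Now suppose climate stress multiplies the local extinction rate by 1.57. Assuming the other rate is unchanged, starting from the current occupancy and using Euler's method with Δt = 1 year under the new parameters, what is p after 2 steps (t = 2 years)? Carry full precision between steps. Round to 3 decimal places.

0.677

Balance c(h−p*) = e gives e = 0.24×(0.83 − 0.70000) = 0.03120.
Starting from p₀ = 0.70000; update p ← p + (dp/dt)·Δt with the new parameters.
t = 1: p = 0.70000 + (-0.01245) = 0.68755
t = 2: p = 0.68755 + (-0.01017) = 0.67738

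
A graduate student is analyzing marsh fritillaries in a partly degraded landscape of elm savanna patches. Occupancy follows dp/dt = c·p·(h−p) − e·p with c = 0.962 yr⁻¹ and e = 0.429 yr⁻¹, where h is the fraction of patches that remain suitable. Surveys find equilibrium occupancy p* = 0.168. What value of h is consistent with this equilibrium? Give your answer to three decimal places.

0.614

At equilibrium c(h−p*) = e, so h = p* + e/c.
h = 0.168 + 0.429/0.962 = 0.168 + 0.4459 = 0.6139.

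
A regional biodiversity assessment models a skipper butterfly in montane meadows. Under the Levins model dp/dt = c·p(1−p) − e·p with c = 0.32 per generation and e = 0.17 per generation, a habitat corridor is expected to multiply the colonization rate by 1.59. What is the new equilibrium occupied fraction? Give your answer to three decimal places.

Before: p* = 1 − 0.17/0.32 = 0.4688.
After the change, c = 0.5088, e = 0.17, so p* = 1 − 0.17/0.5088 = 0.6659.

0.666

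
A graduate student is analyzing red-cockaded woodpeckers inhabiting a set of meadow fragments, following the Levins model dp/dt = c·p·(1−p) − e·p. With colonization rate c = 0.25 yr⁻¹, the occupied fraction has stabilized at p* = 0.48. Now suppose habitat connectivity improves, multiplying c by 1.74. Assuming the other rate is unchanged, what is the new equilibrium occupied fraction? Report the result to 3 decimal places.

Balance c(1−p*) = e gives e = 0.25×(1 − 0.48000) = 0.13000.
New p* = 1 − e/c = 1 − 0.13000/0.43500 = 0.70115.

0.701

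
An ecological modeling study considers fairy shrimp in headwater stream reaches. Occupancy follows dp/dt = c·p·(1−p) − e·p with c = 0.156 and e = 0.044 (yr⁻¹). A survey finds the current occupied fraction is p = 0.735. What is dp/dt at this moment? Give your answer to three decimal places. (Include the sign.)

-0.002

Colonization term: c·p·(1−p) = 0.156×0.735×0.2650 = 0.03038.
Extinction term: e·p = 0.03234.
dp/dt = 0.03038 − 0.03234 = -0.00196.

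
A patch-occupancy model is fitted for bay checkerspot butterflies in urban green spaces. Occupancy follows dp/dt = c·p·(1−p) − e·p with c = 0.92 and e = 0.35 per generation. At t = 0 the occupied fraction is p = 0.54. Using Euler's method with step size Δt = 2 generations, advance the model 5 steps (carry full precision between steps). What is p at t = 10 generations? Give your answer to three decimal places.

0.620

Update rule: p ← p + [c·p·(1−p) − e·p]·Δt with Δt = 2.
step 1: Δp = +0.07906, p = 0.61906
step 2: Δp = +0.00058, p = 0.61964
step 3: Δp = -0.00008, p = 0.61956
step 4: Δp = +0.00001, p = 0.61957
step 5: Δp = -0.00000, p = 0.61957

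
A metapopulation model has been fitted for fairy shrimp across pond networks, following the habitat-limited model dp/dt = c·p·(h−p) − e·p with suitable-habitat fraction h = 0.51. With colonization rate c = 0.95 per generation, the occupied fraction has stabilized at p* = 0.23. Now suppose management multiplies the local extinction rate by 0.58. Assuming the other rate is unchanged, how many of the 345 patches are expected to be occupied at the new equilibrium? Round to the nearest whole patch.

120

Balance c(h−p*) = e gives e = 0.95×(0.51 − 0.23000) = 0.26600.
New p* = 0.51 − e/c = 0.51 − 0.15428/0.95000 = 0.34760.
Expected occupied = 345 × 0.34760 = 119.92 ≈ 120.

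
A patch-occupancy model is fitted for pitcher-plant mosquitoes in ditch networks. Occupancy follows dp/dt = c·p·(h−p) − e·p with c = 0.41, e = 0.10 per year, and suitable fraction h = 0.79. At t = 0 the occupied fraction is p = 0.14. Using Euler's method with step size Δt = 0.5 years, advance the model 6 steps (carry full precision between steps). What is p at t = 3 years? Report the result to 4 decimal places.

Update rule: p ← p + [c·p·(h−p) − e·p]·Δt with Δt = 0.5.
t = 0.5: p = 0.14000 + (+0.01166) = 0.15166
t = 1: p = 0.15166 + (+0.01226) = 0.16392
t = 1.5: p = 0.16392 + (+0.01284) = 0.17676
t = 2: p = 0.17676 + (+0.01338) = 0.19014
t = 2.5: p = 0.19014 + (+0.01387) = 0.20402
t = 3: p = 0.20402 + (+0.01431) = 0.21833

0.2183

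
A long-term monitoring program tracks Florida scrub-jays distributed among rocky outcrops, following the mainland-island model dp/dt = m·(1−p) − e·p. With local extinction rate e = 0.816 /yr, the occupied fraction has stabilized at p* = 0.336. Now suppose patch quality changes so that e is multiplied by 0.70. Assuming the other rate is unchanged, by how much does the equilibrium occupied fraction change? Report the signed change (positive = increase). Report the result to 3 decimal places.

0.084

Balance m(1−p*) = e·p* gives m = e·p*/(1−p*) = 0.816×0.33600/0.66400 = 0.41292.
New p* = m/(m+e) = 0.41292/(0.41292+0.57120) = 0.41958.
Δp* = 0.41958 − 0.33600 = +0.08358.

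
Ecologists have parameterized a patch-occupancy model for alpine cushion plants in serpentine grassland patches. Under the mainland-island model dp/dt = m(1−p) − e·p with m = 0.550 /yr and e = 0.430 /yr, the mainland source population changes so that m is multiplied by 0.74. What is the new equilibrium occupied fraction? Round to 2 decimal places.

Before: p* = 0.550/(0.550+0.430) = 0.5612.
After: m = 0.407, e = 0.43; p* = 0.407/0.8370 = 0.4863.

0.49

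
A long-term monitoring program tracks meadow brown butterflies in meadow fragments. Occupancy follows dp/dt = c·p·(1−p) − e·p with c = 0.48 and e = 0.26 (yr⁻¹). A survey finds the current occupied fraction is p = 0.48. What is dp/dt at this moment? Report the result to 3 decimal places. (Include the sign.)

-0.005

Colonization term: c·p·(1−p) = 0.48×0.48×0.5200 = 0.11981.
Extinction term: e·p = 0.12480.
dp/dt = 0.11981 − 0.12480 = -0.00499.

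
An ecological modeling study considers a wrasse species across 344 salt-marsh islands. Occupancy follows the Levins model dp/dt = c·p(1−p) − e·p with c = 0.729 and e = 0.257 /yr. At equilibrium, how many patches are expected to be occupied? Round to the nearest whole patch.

223

p* = 1 − e/c = 1 − 0.257/0.729 = 0.6475.
Expected occupied patches = N × p* = 344 × 0.6475 = 222.73 ≈ 223.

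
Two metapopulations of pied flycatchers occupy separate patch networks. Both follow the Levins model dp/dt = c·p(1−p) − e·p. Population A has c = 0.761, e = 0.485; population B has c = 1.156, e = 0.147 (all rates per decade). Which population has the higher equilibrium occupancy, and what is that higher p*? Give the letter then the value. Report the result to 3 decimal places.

A: p*_A = 1 − 0.485/0.761 = 0.3627.
B: p*_B = 1 − 0.147/1.156 = 0.8728.
B is higher at 0.8728.

B, 0.873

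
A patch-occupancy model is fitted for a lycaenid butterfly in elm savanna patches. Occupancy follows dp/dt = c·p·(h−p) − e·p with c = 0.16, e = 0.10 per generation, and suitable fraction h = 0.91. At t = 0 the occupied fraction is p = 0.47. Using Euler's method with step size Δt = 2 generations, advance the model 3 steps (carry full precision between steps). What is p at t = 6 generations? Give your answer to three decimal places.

Update rule: p ← p + [c·p·(h−p) − e·p]·Δt with Δt = 2.
p: 0.47000 → 0.44218  (Δp = -0.02782)
p: 0.44218 → 0.41994  (Δp = -0.02224)
p: 0.41994 → 0.40180  (Δp = -0.01813)

0.402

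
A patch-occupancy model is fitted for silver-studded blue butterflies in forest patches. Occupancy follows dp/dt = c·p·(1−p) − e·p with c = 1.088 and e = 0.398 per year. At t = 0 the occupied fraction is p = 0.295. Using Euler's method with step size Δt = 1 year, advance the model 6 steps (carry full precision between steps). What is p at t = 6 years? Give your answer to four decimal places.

Update rule: p ← p + [c·p·(1−p) − e·p]·Δt with Δt = 1.
step 1: Δp = +0.10887, p = 0.40387
step 2: Δp = +0.10121, p = 0.50507
step 3: Δp = +0.07095, p = 0.57603
step 4: Δp = +0.03645, p = 0.61248
step 5: Δp = +0.01447, p = 0.62695
step 6: Δp = +0.00494, p = 0.63189

0.6319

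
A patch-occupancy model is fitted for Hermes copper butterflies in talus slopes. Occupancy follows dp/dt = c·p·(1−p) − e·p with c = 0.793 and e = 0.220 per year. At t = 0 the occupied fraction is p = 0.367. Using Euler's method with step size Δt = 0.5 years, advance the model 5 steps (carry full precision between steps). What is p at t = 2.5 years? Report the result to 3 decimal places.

0.595

Update rule: p ← p + [c·p·(1−p) − e·p]·Δt with Δt = 0.5.
  1  |  dp/dt·Δt = +0.051741  |  p_1 = 0.418741
  2  |  dp/dt·Δt = +0.050445  |  p_2 = 0.469187
  3  |  dp/dt·Δt = +0.047138  |  p_3 = 0.516325
  4  |  dp/dt·Δt = +0.042224  |  p_4 = 0.558548
  5  |  dp/dt·Δt = +0.036326  |  p_5 = 0.594874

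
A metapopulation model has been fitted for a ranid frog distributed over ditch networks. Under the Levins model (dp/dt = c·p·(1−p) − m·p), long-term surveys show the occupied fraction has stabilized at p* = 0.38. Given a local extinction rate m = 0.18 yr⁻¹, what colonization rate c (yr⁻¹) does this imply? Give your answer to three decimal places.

At equilibrium c(1−p*) = m, so c = m/(1−p*).
c = 0.18/(1 − 0.38) = 0.18/0.6200 = 0.2903.

0.290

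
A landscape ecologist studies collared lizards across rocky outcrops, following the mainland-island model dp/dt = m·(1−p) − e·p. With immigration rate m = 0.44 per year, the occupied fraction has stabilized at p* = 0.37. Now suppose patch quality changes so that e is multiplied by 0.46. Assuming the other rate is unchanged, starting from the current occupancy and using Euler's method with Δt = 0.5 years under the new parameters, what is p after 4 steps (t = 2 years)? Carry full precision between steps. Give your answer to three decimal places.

0.535

Balance m(1−p*) = e·p* gives e = m(1−p*)/p* = 0.44×0.63000/0.37000 = 0.74919.
Starting from p₀ = 0.37000; update p ← p + (dp/dt)·Δt with the new parameters.
  1  |  dp/dt·Δt = +0.074844  |  p_1 = 0.444844
  2  |  dp/dt·Δt = +0.045482  |  p_2 = 0.490326
  3  |  dp/dt·Δt = +0.027639  |  p_3 = 0.517964
  4  |  dp/dt·Δt = +0.016796  |  p_4 = 0.534760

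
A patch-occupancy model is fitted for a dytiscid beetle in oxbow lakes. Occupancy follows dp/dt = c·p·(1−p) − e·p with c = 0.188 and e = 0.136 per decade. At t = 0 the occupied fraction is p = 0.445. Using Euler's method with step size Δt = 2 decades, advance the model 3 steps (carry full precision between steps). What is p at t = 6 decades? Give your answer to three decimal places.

0.377

Update rule: p ← p + [c·p·(1−p) − e·p]·Δt with Δt = 2.
t = 2: p = 0.44500 + (-0.02818) = 0.41682
t = 4: p = 0.41682 + (-0.02198) = 0.39485
t = 6: p = 0.39485 + (-0.01756) = 0.37729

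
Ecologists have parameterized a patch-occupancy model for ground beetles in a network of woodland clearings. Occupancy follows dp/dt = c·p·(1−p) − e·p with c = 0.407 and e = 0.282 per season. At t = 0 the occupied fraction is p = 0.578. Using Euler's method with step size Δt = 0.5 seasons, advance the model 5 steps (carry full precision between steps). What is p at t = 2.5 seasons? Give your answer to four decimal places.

Update rule: p ← p + [c·p·(1−p) − e·p]·Δt with Δt = 0.5.
step 1: Δp = -0.03186, p = 0.54614
step 2: Δp = -0.02656, p = 0.51958
step 3: Δp = -0.02246, p = 0.49711
step 4: Δp = -0.01922, p = 0.47789
step 5: Δp = -0.01661, p = 0.46129

0.4613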